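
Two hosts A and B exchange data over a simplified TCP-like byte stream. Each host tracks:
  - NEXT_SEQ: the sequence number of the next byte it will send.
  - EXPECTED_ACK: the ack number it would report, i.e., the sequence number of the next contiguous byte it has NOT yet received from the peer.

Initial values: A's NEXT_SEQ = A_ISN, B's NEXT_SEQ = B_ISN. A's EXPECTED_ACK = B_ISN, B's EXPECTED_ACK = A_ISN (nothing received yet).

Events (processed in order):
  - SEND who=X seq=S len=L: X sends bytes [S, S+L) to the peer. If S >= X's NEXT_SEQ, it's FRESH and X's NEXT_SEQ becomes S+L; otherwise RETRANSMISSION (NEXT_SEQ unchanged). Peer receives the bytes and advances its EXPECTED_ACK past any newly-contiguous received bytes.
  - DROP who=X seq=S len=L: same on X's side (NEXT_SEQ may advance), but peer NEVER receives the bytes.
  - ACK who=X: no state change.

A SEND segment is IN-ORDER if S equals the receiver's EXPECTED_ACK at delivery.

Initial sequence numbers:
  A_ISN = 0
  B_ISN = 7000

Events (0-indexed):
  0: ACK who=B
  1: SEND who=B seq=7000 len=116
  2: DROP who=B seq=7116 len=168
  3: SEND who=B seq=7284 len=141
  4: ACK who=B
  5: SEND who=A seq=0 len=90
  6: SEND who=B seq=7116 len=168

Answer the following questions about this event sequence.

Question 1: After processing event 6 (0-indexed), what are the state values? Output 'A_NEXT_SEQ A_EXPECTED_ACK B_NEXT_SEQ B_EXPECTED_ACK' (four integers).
After event 0: A_seq=0 A_ack=7000 B_seq=7000 B_ack=0
After event 1: A_seq=0 A_ack=7116 B_seq=7116 B_ack=0
After event 2: A_seq=0 A_ack=7116 B_seq=7284 B_ack=0
After event 3: A_seq=0 A_ack=7116 B_seq=7425 B_ack=0
After event 4: A_seq=0 A_ack=7116 B_seq=7425 B_ack=0
After event 5: A_seq=90 A_ack=7116 B_seq=7425 B_ack=90
After event 6: A_seq=90 A_ack=7425 B_seq=7425 B_ack=90

90 7425 7425 90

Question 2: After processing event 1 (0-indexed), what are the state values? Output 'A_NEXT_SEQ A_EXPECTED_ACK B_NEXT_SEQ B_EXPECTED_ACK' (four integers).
After event 0: A_seq=0 A_ack=7000 B_seq=7000 B_ack=0
After event 1: A_seq=0 A_ack=7116 B_seq=7116 B_ack=0

0 7116 7116 0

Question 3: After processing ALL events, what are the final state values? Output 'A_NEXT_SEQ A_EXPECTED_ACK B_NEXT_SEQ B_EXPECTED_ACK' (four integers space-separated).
Answer: 90 7425 7425 90

Derivation:
After event 0: A_seq=0 A_ack=7000 B_seq=7000 B_ack=0
After event 1: A_seq=0 A_ack=7116 B_seq=7116 B_ack=0
After event 2: A_seq=0 A_ack=7116 B_seq=7284 B_ack=0
After event 3: A_seq=0 A_ack=7116 B_seq=7425 B_ack=0
After event 4: A_seq=0 A_ack=7116 B_seq=7425 B_ack=0
After event 5: A_seq=90 A_ack=7116 B_seq=7425 B_ack=90
After event 6: A_seq=90 A_ack=7425 B_seq=7425 B_ack=90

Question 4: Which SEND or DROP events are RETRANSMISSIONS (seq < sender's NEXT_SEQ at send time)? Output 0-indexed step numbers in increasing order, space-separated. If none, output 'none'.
Step 1: SEND seq=7000 -> fresh
Step 2: DROP seq=7116 -> fresh
Step 3: SEND seq=7284 -> fresh
Step 5: SEND seq=0 -> fresh
Step 6: SEND seq=7116 -> retransmit

Answer: 6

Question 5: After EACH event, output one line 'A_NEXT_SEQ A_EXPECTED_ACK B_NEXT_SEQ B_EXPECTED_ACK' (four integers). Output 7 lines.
0 7000 7000 0
0 7116 7116 0
0 7116 7284 0
0 7116 7425 0
0 7116 7425 0
90 7116 7425 90
90 7425 7425 90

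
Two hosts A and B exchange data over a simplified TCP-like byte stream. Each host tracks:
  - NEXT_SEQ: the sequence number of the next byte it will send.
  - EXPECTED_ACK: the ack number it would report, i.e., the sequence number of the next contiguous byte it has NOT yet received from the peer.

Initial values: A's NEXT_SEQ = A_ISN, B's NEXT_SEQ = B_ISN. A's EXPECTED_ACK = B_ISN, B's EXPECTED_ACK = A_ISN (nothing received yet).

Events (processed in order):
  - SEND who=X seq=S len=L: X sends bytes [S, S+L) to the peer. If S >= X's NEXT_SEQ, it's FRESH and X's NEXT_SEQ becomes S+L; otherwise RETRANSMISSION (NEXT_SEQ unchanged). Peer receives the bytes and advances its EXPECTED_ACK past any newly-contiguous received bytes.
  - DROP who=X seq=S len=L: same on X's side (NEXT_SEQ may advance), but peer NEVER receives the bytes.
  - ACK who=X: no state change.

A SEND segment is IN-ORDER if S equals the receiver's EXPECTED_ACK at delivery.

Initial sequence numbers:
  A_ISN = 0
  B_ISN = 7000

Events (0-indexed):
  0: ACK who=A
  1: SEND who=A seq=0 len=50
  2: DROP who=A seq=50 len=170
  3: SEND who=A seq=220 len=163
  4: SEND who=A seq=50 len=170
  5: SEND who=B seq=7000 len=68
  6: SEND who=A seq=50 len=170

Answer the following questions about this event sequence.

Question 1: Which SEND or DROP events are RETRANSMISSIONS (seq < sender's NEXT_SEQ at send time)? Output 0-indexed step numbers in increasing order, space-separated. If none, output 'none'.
Step 1: SEND seq=0 -> fresh
Step 2: DROP seq=50 -> fresh
Step 3: SEND seq=220 -> fresh
Step 4: SEND seq=50 -> retransmit
Step 5: SEND seq=7000 -> fresh
Step 6: SEND seq=50 -> retransmit

Answer: 4 6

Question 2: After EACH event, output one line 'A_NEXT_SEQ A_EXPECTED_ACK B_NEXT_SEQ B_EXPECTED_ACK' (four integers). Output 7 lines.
0 7000 7000 0
50 7000 7000 50
220 7000 7000 50
383 7000 7000 50
383 7000 7000 383
383 7068 7068 383
383 7068 7068 383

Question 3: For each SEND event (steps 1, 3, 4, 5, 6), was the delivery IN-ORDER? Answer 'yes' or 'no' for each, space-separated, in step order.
Step 1: SEND seq=0 -> in-order
Step 3: SEND seq=220 -> out-of-order
Step 4: SEND seq=50 -> in-order
Step 5: SEND seq=7000 -> in-order
Step 6: SEND seq=50 -> out-of-order

Answer: yes no yes yes no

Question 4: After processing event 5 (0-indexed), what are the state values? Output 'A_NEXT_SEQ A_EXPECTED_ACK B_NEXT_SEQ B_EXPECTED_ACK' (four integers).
After event 0: A_seq=0 A_ack=7000 B_seq=7000 B_ack=0
After event 1: A_seq=50 A_ack=7000 B_seq=7000 B_ack=50
After event 2: A_seq=220 A_ack=7000 B_seq=7000 B_ack=50
After event 3: A_seq=383 A_ack=7000 B_seq=7000 B_ack=50
After event 4: A_seq=383 A_ack=7000 B_seq=7000 B_ack=383
After event 5: A_seq=383 A_ack=7068 B_seq=7068 B_ack=383

383 7068 7068 383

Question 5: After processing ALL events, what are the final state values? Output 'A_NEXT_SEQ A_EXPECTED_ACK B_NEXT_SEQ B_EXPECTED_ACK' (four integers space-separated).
After event 0: A_seq=0 A_ack=7000 B_seq=7000 B_ack=0
After event 1: A_seq=50 A_ack=7000 B_seq=7000 B_ack=50
After event 2: A_seq=220 A_ack=7000 B_seq=7000 B_ack=50
After event 3: A_seq=383 A_ack=7000 B_seq=7000 B_ack=50
After event 4: A_seq=383 A_ack=7000 B_seq=7000 B_ack=383
After event 5: A_seq=383 A_ack=7068 B_seq=7068 B_ack=383
After event 6: A_seq=383 A_ack=7068 B_seq=7068 B_ack=383

Answer: 383 7068 7068 383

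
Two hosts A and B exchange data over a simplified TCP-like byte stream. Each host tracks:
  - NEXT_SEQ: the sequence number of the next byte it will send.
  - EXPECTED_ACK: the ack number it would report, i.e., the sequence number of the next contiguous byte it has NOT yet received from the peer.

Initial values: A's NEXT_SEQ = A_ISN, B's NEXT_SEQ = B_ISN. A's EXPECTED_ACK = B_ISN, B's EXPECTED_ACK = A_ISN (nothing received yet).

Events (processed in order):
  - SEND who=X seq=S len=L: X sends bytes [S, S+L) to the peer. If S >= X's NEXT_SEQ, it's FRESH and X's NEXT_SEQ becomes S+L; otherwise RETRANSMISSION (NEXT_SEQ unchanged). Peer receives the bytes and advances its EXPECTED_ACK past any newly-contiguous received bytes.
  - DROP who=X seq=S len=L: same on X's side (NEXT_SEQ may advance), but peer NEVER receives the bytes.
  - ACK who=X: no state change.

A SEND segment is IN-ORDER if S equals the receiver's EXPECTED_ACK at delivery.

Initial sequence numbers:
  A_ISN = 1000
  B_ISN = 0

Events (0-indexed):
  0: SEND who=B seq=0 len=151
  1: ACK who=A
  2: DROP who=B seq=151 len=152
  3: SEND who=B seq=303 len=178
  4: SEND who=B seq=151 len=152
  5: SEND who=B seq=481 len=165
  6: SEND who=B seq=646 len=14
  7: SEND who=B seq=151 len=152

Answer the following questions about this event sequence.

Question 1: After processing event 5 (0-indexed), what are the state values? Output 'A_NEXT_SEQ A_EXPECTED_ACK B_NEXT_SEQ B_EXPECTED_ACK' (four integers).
After event 0: A_seq=1000 A_ack=151 B_seq=151 B_ack=1000
After event 1: A_seq=1000 A_ack=151 B_seq=151 B_ack=1000
After event 2: A_seq=1000 A_ack=151 B_seq=303 B_ack=1000
After event 3: A_seq=1000 A_ack=151 B_seq=481 B_ack=1000
After event 4: A_seq=1000 A_ack=481 B_seq=481 B_ack=1000
After event 5: A_seq=1000 A_ack=646 B_seq=646 B_ack=1000

1000 646 646 1000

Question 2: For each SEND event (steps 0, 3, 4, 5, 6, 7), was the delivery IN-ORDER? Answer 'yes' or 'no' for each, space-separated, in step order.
Answer: yes no yes yes yes no

Derivation:
Step 0: SEND seq=0 -> in-order
Step 3: SEND seq=303 -> out-of-order
Step 4: SEND seq=151 -> in-order
Step 5: SEND seq=481 -> in-order
Step 6: SEND seq=646 -> in-order
Step 7: SEND seq=151 -> out-of-order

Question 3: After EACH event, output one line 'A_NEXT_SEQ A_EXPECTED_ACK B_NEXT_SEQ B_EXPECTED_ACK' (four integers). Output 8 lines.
1000 151 151 1000
1000 151 151 1000
1000 151 303 1000
1000 151 481 1000
1000 481 481 1000
1000 646 646 1000
1000 660 660 1000
1000 660 660 1000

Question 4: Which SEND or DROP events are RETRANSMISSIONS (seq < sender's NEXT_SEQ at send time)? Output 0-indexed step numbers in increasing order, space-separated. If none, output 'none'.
Step 0: SEND seq=0 -> fresh
Step 2: DROP seq=151 -> fresh
Step 3: SEND seq=303 -> fresh
Step 4: SEND seq=151 -> retransmit
Step 5: SEND seq=481 -> fresh
Step 6: SEND seq=646 -> fresh
Step 7: SEND seq=151 -> retransmit

Answer: 4 7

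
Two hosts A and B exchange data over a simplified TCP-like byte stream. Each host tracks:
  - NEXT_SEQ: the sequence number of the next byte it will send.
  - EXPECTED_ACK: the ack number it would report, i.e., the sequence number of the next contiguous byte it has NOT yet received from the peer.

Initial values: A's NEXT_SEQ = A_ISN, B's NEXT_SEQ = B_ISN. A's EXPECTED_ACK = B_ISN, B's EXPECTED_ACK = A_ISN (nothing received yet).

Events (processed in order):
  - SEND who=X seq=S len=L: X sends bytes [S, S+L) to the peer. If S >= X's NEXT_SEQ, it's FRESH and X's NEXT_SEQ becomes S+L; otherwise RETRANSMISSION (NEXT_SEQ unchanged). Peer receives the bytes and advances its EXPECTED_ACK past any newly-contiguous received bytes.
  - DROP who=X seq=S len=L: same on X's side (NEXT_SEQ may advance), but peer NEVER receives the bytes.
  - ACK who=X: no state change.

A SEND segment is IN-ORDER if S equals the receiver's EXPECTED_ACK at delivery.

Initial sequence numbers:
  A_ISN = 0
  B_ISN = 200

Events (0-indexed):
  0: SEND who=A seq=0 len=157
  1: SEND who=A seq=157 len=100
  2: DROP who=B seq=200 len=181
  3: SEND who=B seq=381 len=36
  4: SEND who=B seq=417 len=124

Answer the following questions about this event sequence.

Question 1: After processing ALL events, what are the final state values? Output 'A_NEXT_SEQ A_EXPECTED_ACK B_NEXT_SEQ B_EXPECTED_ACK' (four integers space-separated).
Answer: 257 200 541 257

Derivation:
After event 0: A_seq=157 A_ack=200 B_seq=200 B_ack=157
After event 1: A_seq=257 A_ack=200 B_seq=200 B_ack=257
After event 2: A_seq=257 A_ack=200 B_seq=381 B_ack=257
After event 3: A_seq=257 A_ack=200 B_seq=417 B_ack=257
After event 4: A_seq=257 A_ack=200 B_seq=541 B_ack=257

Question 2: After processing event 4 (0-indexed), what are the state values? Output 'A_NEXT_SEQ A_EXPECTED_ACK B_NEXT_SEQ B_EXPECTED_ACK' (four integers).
After event 0: A_seq=157 A_ack=200 B_seq=200 B_ack=157
After event 1: A_seq=257 A_ack=200 B_seq=200 B_ack=257
After event 2: A_seq=257 A_ack=200 B_seq=381 B_ack=257
After event 3: A_seq=257 A_ack=200 B_seq=417 B_ack=257
After event 4: A_seq=257 A_ack=200 B_seq=541 B_ack=257

257 200 541 257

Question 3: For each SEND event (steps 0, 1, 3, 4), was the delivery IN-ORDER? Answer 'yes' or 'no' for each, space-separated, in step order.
Step 0: SEND seq=0 -> in-order
Step 1: SEND seq=157 -> in-order
Step 3: SEND seq=381 -> out-of-order
Step 4: SEND seq=417 -> out-of-order

Answer: yes yes no no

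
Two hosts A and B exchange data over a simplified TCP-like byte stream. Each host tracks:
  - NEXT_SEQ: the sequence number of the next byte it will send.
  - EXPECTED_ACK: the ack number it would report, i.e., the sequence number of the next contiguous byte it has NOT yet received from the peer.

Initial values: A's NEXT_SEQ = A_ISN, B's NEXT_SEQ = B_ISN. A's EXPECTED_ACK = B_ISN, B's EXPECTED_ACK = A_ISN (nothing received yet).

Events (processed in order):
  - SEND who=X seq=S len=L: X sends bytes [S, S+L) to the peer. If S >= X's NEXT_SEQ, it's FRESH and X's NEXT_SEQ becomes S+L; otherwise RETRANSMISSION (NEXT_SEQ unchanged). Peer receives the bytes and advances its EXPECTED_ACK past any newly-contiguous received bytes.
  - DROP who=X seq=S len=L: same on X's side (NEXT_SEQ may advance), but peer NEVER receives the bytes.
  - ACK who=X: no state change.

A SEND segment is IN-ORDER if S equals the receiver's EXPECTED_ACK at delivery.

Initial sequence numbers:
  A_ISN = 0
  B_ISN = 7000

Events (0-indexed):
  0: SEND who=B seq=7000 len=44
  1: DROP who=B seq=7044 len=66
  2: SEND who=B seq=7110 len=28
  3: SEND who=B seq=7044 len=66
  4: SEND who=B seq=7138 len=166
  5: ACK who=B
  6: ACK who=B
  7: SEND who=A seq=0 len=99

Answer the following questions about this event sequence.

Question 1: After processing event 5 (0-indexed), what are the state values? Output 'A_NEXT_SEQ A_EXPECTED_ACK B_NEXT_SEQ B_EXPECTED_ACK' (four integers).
After event 0: A_seq=0 A_ack=7044 B_seq=7044 B_ack=0
After event 1: A_seq=0 A_ack=7044 B_seq=7110 B_ack=0
After event 2: A_seq=0 A_ack=7044 B_seq=7138 B_ack=0
After event 3: A_seq=0 A_ack=7138 B_seq=7138 B_ack=0
After event 4: A_seq=0 A_ack=7304 B_seq=7304 B_ack=0
After event 5: A_seq=0 A_ack=7304 B_seq=7304 B_ack=0

0 7304 7304 0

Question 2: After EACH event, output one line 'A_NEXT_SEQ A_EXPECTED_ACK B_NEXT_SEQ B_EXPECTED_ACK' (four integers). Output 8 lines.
0 7044 7044 0
0 7044 7110 0
0 7044 7138 0
0 7138 7138 0
0 7304 7304 0
0 7304 7304 0
0 7304 7304 0
99 7304 7304 99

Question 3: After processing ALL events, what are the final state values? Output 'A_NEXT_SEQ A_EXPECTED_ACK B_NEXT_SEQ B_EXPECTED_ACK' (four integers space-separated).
After event 0: A_seq=0 A_ack=7044 B_seq=7044 B_ack=0
After event 1: A_seq=0 A_ack=7044 B_seq=7110 B_ack=0
After event 2: A_seq=0 A_ack=7044 B_seq=7138 B_ack=0
After event 3: A_seq=0 A_ack=7138 B_seq=7138 B_ack=0
After event 4: A_seq=0 A_ack=7304 B_seq=7304 B_ack=0
After event 5: A_seq=0 A_ack=7304 B_seq=7304 B_ack=0
After event 6: A_seq=0 A_ack=7304 B_seq=7304 B_ack=0
After event 7: A_seq=99 A_ack=7304 B_seq=7304 B_ack=99

Answer: 99 7304 7304 99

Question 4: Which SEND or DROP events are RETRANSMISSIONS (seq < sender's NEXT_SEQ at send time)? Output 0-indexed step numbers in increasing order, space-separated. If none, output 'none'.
Answer: 3

Derivation:
Step 0: SEND seq=7000 -> fresh
Step 1: DROP seq=7044 -> fresh
Step 2: SEND seq=7110 -> fresh
Step 3: SEND seq=7044 -> retransmit
Step 4: SEND seq=7138 -> fresh
Step 7: SEND seq=0 -> fresh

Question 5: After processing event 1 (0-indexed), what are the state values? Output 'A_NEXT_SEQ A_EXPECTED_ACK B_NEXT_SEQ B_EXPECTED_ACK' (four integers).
After event 0: A_seq=0 A_ack=7044 B_seq=7044 B_ack=0
After event 1: A_seq=0 A_ack=7044 B_seq=7110 B_ack=0

0 7044 7110 0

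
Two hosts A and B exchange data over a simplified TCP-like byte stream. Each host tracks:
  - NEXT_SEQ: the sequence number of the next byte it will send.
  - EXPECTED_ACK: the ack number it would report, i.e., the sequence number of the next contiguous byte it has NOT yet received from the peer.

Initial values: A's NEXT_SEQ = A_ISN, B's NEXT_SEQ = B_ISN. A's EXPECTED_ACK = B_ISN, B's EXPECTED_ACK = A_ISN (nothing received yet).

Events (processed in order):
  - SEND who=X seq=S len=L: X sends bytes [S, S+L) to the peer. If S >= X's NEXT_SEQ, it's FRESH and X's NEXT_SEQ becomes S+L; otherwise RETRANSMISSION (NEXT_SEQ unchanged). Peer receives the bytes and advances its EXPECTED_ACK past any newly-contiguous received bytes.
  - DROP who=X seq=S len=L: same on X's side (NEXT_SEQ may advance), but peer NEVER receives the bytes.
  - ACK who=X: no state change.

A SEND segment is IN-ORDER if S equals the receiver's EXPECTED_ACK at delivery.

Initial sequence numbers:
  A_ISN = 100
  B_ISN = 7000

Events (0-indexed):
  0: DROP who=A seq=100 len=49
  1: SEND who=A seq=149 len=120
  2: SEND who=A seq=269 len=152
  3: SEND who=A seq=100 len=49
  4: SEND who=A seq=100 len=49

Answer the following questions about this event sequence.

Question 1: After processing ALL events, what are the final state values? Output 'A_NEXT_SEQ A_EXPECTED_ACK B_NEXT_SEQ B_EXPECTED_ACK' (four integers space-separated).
Answer: 421 7000 7000 421

Derivation:
After event 0: A_seq=149 A_ack=7000 B_seq=7000 B_ack=100
After event 1: A_seq=269 A_ack=7000 B_seq=7000 B_ack=100
After event 2: A_seq=421 A_ack=7000 B_seq=7000 B_ack=100
After event 3: A_seq=421 A_ack=7000 B_seq=7000 B_ack=421
After event 4: A_seq=421 A_ack=7000 B_seq=7000 B_ack=421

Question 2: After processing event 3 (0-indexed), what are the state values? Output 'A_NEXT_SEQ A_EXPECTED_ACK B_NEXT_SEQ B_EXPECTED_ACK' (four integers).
After event 0: A_seq=149 A_ack=7000 B_seq=7000 B_ack=100
After event 1: A_seq=269 A_ack=7000 B_seq=7000 B_ack=100
After event 2: A_seq=421 A_ack=7000 B_seq=7000 B_ack=100
After event 3: A_seq=421 A_ack=7000 B_seq=7000 B_ack=421

421 7000 7000 421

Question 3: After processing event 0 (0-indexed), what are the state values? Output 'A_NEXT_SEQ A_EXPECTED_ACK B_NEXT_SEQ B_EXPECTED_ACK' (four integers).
After event 0: A_seq=149 A_ack=7000 B_seq=7000 B_ack=100

149 7000 7000 100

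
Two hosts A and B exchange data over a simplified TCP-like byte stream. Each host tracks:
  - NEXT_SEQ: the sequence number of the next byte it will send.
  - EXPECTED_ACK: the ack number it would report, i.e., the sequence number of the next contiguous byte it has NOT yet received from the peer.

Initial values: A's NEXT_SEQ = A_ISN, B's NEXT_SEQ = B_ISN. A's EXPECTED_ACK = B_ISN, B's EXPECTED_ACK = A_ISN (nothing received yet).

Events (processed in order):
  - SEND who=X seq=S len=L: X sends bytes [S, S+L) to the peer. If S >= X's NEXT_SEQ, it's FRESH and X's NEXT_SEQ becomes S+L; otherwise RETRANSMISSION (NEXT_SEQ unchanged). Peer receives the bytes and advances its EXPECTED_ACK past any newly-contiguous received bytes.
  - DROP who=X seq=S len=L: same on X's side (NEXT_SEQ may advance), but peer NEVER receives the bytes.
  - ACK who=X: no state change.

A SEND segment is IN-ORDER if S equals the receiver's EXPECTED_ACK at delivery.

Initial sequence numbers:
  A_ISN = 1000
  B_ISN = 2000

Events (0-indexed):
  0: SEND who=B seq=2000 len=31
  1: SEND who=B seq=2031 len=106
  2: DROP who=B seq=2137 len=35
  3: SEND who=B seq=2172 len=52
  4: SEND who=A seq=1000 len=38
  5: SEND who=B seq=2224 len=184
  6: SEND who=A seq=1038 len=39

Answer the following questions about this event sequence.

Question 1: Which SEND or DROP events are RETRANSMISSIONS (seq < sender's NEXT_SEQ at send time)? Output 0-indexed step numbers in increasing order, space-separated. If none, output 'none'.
Step 0: SEND seq=2000 -> fresh
Step 1: SEND seq=2031 -> fresh
Step 2: DROP seq=2137 -> fresh
Step 3: SEND seq=2172 -> fresh
Step 4: SEND seq=1000 -> fresh
Step 5: SEND seq=2224 -> fresh
Step 6: SEND seq=1038 -> fresh

Answer: none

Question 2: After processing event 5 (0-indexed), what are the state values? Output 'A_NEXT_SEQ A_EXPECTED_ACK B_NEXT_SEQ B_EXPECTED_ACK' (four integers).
After event 0: A_seq=1000 A_ack=2031 B_seq=2031 B_ack=1000
After event 1: A_seq=1000 A_ack=2137 B_seq=2137 B_ack=1000
After event 2: A_seq=1000 A_ack=2137 B_seq=2172 B_ack=1000
After event 3: A_seq=1000 A_ack=2137 B_seq=2224 B_ack=1000
After event 4: A_seq=1038 A_ack=2137 B_seq=2224 B_ack=1038
After event 5: A_seq=1038 A_ack=2137 B_seq=2408 B_ack=1038

1038 2137 2408 1038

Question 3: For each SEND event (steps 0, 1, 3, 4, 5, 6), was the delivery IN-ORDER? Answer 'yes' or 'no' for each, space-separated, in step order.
Step 0: SEND seq=2000 -> in-order
Step 1: SEND seq=2031 -> in-order
Step 3: SEND seq=2172 -> out-of-order
Step 4: SEND seq=1000 -> in-order
Step 5: SEND seq=2224 -> out-of-order
Step 6: SEND seq=1038 -> in-order

Answer: yes yes no yes no yes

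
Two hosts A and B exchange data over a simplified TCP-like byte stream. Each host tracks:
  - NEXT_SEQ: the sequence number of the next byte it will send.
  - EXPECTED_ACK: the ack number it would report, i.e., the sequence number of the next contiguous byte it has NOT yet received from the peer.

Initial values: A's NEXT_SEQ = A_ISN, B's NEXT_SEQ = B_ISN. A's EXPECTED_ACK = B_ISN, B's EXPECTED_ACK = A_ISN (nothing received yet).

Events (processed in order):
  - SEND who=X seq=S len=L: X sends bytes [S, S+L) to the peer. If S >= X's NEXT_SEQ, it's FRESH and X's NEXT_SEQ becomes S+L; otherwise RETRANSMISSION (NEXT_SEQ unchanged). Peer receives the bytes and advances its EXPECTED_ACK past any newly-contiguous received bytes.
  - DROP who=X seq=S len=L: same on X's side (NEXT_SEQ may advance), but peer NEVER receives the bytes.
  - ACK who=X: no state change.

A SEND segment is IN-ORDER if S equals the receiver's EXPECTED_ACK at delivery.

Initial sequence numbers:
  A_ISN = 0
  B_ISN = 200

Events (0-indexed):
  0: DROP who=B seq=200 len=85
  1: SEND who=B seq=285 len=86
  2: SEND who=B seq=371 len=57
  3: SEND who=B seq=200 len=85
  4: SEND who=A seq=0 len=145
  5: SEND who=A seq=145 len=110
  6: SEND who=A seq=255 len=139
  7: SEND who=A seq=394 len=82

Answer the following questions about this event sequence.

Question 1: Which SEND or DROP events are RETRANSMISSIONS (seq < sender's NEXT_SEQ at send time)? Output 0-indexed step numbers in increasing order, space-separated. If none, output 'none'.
Step 0: DROP seq=200 -> fresh
Step 1: SEND seq=285 -> fresh
Step 2: SEND seq=371 -> fresh
Step 3: SEND seq=200 -> retransmit
Step 4: SEND seq=0 -> fresh
Step 5: SEND seq=145 -> fresh
Step 6: SEND seq=255 -> fresh
Step 7: SEND seq=394 -> fresh

Answer: 3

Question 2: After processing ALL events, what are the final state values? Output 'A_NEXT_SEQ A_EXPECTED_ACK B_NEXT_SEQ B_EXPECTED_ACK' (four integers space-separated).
Answer: 476 428 428 476

Derivation:
After event 0: A_seq=0 A_ack=200 B_seq=285 B_ack=0
After event 1: A_seq=0 A_ack=200 B_seq=371 B_ack=0
After event 2: A_seq=0 A_ack=200 B_seq=428 B_ack=0
After event 3: A_seq=0 A_ack=428 B_seq=428 B_ack=0
After event 4: A_seq=145 A_ack=428 B_seq=428 B_ack=145
After event 5: A_seq=255 A_ack=428 B_seq=428 B_ack=255
After event 6: A_seq=394 A_ack=428 B_seq=428 B_ack=394
After event 7: A_seq=476 A_ack=428 B_seq=428 B_ack=476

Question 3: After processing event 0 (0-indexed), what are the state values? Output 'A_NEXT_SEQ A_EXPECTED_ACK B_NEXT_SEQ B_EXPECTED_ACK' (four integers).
After event 0: A_seq=0 A_ack=200 B_seq=285 B_ack=0

0 200 285 0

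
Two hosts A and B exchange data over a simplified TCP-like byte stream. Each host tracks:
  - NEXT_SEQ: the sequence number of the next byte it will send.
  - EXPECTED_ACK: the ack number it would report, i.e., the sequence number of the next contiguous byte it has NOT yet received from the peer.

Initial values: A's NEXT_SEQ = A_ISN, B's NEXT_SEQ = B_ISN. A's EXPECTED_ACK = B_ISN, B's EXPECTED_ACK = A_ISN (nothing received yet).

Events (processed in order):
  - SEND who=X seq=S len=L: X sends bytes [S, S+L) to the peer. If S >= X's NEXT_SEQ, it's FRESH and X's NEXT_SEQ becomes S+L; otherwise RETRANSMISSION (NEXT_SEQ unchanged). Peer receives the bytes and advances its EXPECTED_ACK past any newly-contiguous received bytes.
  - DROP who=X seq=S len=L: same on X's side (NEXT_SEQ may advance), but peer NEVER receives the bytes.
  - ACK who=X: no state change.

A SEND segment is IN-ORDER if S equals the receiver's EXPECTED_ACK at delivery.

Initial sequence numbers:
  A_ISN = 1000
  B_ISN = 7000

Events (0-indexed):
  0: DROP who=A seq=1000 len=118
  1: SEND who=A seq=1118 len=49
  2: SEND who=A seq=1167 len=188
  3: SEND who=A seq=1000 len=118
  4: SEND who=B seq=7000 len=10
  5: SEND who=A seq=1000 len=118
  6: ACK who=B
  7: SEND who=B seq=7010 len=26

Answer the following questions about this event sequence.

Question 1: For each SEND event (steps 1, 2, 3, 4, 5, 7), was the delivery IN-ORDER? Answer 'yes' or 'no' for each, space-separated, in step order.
Answer: no no yes yes no yes

Derivation:
Step 1: SEND seq=1118 -> out-of-order
Step 2: SEND seq=1167 -> out-of-order
Step 3: SEND seq=1000 -> in-order
Step 4: SEND seq=7000 -> in-order
Step 5: SEND seq=1000 -> out-of-order
Step 7: SEND seq=7010 -> in-order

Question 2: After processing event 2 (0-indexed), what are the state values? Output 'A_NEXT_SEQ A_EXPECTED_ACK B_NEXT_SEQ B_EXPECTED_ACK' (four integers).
After event 0: A_seq=1118 A_ack=7000 B_seq=7000 B_ack=1000
After event 1: A_seq=1167 A_ack=7000 B_seq=7000 B_ack=1000
After event 2: A_seq=1355 A_ack=7000 B_seq=7000 B_ack=1000

1355 7000 7000 1000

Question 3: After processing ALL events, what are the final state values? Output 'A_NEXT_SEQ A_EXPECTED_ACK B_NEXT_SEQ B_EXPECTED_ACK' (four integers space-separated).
Answer: 1355 7036 7036 1355

Derivation:
After event 0: A_seq=1118 A_ack=7000 B_seq=7000 B_ack=1000
After event 1: A_seq=1167 A_ack=7000 B_seq=7000 B_ack=1000
After event 2: A_seq=1355 A_ack=7000 B_seq=7000 B_ack=1000
After event 3: A_seq=1355 A_ack=7000 B_seq=7000 B_ack=1355
After event 4: A_seq=1355 A_ack=7010 B_seq=7010 B_ack=1355
After event 5: A_seq=1355 A_ack=7010 B_seq=7010 B_ack=1355
After event 6: A_seq=1355 A_ack=7010 B_seq=7010 B_ack=1355
After event 7: A_seq=1355 A_ack=7036 B_seq=7036 B_ack=1355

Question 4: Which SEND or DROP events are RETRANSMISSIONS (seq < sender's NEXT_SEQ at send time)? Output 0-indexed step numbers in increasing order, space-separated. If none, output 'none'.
Answer: 3 5

Derivation:
Step 0: DROP seq=1000 -> fresh
Step 1: SEND seq=1118 -> fresh
Step 2: SEND seq=1167 -> fresh
Step 3: SEND seq=1000 -> retransmit
Step 4: SEND seq=7000 -> fresh
Step 5: SEND seq=1000 -> retransmit
Step 7: SEND seq=7010 -> fresh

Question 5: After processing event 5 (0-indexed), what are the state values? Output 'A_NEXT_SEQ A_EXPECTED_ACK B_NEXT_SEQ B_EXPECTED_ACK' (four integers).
After event 0: A_seq=1118 A_ack=7000 B_seq=7000 B_ack=1000
After event 1: A_seq=1167 A_ack=7000 B_seq=7000 B_ack=1000
After event 2: A_seq=1355 A_ack=7000 B_seq=7000 B_ack=1000
After event 3: A_seq=1355 A_ack=7000 B_seq=7000 B_ack=1355
After event 4: A_seq=1355 A_ack=7010 B_seq=7010 B_ack=1355
After event 5: A_seq=1355 A_ack=7010 B_seq=7010 B_ack=1355

1355 7010 7010 1355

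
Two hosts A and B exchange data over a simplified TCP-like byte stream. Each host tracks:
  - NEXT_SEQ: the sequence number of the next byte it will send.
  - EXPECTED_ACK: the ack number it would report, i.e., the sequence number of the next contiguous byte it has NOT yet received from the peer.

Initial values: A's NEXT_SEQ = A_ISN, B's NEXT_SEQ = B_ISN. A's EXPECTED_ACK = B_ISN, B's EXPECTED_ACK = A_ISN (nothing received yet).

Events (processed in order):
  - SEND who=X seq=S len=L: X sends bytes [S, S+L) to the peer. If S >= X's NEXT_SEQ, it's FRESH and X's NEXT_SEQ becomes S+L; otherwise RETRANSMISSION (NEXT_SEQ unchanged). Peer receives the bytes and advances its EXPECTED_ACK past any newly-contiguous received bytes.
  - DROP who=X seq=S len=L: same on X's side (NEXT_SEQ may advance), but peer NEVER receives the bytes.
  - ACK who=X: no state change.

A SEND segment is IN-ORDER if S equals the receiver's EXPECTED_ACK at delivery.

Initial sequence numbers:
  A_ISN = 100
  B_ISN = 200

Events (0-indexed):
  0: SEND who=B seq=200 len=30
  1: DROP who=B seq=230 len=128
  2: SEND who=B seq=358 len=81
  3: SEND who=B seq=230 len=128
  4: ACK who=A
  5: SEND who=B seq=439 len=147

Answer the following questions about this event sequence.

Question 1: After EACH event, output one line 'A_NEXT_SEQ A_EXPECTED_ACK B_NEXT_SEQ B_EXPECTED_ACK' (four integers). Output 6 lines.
100 230 230 100
100 230 358 100
100 230 439 100
100 439 439 100
100 439 439 100
100 586 586 100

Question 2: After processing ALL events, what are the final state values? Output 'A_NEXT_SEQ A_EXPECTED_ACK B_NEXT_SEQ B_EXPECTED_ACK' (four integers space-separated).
Answer: 100 586 586 100

Derivation:
After event 0: A_seq=100 A_ack=230 B_seq=230 B_ack=100
After event 1: A_seq=100 A_ack=230 B_seq=358 B_ack=100
After event 2: A_seq=100 A_ack=230 B_seq=439 B_ack=100
After event 3: A_seq=100 A_ack=439 B_seq=439 B_ack=100
After event 4: A_seq=100 A_ack=439 B_seq=439 B_ack=100
After event 5: A_seq=100 A_ack=586 B_seq=586 B_ack=100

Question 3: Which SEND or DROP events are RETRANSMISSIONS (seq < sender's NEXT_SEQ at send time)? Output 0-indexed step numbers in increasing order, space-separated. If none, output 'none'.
Step 0: SEND seq=200 -> fresh
Step 1: DROP seq=230 -> fresh
Step 2: SEND seq=358 -> fresh
Step 3: SEND seq=230 -> retransmit
Step 5: SEND seq=439 -> fresh

Answer: 3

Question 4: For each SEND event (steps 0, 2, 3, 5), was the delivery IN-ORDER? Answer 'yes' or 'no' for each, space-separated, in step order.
Answer: yes no yes yes

Derivation:
Step 0: SEND seq=200 -> in-order
Step 2: SEND seq=358 -> out-of-order
Step 3: SEND seq=230 -> in-order
Step 5: SEND seq=439 -> in-order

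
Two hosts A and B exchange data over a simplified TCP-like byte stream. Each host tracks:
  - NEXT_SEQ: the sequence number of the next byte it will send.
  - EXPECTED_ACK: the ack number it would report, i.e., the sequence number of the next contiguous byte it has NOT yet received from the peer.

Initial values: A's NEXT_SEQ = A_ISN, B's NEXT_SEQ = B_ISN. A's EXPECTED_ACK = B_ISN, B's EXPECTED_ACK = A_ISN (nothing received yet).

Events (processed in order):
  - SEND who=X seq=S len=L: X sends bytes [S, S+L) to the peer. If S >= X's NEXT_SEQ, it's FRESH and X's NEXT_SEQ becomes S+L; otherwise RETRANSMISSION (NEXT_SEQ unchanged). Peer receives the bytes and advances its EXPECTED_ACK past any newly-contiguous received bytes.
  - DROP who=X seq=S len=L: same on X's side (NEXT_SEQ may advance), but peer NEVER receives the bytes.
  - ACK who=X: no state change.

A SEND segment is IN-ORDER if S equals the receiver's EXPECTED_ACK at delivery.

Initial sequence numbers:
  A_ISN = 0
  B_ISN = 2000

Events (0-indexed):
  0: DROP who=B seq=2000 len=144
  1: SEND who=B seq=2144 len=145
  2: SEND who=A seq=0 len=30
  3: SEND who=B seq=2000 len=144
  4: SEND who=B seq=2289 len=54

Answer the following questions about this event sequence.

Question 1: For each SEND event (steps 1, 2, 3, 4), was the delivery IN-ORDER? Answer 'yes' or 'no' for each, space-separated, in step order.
Step 1: SEND seq=2144 -> out-of-order
Step 2: SEND seq=0 -> in-order
Step 3: SEND seq=2000 -> in-order
Step 4: SEND seq=2289 -> in-order

Answer: no yes yes yes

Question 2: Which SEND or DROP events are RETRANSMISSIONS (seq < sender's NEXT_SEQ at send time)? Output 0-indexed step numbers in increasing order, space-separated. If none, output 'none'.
Step 0: DROP seq=2000 -> fresh
Step 1: SEND seq=2144 -> fresh
Step 2: SEND seq=0 -> fresh
Step 3: SEND seq=2000 -> retransmit
Step 4: SEND seq=2289 -> fresh

Answer: 3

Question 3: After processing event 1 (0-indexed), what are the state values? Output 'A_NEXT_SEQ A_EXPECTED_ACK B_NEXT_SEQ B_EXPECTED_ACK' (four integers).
After event 0: A_seq=0 A_ack=2000 B_seq=2144 B_ack=0
After event 1: A_seq=0 A_ack=2000 B_seq=2289 B_ack=0

0 2000 2289 0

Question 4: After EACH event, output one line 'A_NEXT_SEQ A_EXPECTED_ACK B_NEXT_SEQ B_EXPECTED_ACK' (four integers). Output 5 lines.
0 2000 2144 0
0 2000 2289 0
30 2000 2289 30
30 2289 2289 30
30 2343 2343 30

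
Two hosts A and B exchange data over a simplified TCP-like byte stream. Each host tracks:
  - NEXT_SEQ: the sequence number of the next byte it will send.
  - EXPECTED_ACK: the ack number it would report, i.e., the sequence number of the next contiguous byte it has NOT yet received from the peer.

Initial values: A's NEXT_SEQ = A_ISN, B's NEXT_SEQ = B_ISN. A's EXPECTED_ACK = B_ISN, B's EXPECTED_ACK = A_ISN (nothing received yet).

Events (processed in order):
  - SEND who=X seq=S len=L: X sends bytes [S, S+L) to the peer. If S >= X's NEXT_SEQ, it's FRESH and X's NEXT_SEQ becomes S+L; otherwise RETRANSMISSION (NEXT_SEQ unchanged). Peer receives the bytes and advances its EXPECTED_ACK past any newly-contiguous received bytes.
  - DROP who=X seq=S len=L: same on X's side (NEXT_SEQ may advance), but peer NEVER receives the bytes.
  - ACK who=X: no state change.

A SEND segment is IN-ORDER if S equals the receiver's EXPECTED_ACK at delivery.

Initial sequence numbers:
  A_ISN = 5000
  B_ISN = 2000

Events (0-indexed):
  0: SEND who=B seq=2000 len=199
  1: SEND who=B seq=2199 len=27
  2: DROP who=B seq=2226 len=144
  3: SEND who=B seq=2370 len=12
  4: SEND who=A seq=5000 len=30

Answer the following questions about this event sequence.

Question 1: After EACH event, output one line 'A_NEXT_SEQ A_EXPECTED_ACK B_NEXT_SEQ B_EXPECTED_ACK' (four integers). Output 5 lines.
5000 2199 2199 5000
5000 2226 2226 5000
5000 2226 2370 5000
5000 2226 2382 5000
5030 2226 2382 5030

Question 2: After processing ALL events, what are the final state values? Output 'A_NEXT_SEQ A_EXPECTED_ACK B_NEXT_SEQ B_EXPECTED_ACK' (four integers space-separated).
After event 0: A_seq=5000 A_ack=2199 B_seq=2199 B_ack=5000
After event 1: A_seq=5000 A_ack=2226 B_seq=2226 B_ack=5000
After event 2: A_seq=5000 A_ack=2226 B_seq=2370 B_ack=5000
After event 3: A_seq=5000 A_ack=2226 B_seq=2382 B_ack=5000
After event 4: A_seq=5030 A_ack=2226 B_seq=2382 B_ack=5030

Answer: 5030 2226 2382 5030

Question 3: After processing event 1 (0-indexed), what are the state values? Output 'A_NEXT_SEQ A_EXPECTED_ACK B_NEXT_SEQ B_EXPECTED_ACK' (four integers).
After event 0: A_seq=5000 A_ack=2199 B_seq=2199 B_ack=5000
After event 1: A_seq=5000 A_ack=2226 B_seq=2226 B_ack=5000

5000 2226 2226 5000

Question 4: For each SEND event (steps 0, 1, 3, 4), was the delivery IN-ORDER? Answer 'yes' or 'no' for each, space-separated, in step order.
Answer: yes yes no yes

Derivation:
Step 0: SEND seq=2000 -> in-order
Step 1: SEND seq=2199 -> in-order
Step 3: SEND seq=2370 -> out-of-order
Step 4: SEND seq=5000 -> in-order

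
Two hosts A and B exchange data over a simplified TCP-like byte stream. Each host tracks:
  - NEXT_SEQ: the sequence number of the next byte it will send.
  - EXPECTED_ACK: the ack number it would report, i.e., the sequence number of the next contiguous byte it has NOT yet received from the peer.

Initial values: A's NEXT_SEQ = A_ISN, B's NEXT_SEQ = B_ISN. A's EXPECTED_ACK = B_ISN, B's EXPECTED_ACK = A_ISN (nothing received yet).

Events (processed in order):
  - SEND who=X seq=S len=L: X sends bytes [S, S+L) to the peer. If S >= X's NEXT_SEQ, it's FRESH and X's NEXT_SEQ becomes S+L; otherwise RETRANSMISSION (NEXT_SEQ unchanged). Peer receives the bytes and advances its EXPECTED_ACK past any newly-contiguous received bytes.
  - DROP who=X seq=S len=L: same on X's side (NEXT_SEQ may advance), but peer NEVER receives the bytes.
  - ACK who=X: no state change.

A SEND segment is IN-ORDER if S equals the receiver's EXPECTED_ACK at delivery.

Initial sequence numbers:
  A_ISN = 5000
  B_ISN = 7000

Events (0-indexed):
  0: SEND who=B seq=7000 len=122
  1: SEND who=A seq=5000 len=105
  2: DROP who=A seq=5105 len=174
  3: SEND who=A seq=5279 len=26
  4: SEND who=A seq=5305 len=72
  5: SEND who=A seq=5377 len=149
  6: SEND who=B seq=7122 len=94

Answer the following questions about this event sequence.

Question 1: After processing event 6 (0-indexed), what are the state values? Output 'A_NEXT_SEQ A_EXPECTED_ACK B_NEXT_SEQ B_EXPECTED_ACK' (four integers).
After event 0: A_seq=5000 A_ack=7122 B_seq=7122 B_ack=5000
After event 1: A_seq=5105 A_ack=7122 B_seq=7122 B_ack=5105
After event 2: A_seq=5279 A_ack=7122 B_seq=7122 B_ack=5105
After event 3: A_seq=5305 A_ack=7122 B_seq=7122 B_ack=5105
After event 4: A_seq=5377 A_ack=7122 B_seq=7122 B_ack=5105
After event 5: A_seq=5526 A_ack=7122 B_seq=7122 B_ack=5105
After event 6: A_seq=5526 A_ack=7216 B_seq=7216 B_ack=5105

5526 7216 7216 5105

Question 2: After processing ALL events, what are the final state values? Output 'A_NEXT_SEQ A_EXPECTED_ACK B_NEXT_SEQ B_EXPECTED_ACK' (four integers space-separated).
After event 0: A_seq=5000 A_ack=7122 B_seq=7122 B_ack=5000
After event 1: A_seq=5105 A_ack=7122 B_seq=7122 B_ack=5105
After event 2: A_seq=5279 A_ack=7122 B_seq=7122 B_ack=5105
After event 3: A_seq=5305 A_ack=7122 B_seq=7122 B_ack=5105
After event 4: A_seq=5377 A_ack=7122 B_seq=7122 B_ack=5105
After event 5: A_seq=5526 A_ack=7122 B_seq=7122 B_ack=5105
After event 6: A_seq=5526 A_ack=7216 B_seq=7216 B_ack=5105

Answer: 5526 7216 7216 5105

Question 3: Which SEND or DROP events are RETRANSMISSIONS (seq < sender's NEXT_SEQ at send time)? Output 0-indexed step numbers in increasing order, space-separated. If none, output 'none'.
Step 0: SEND seq=7000 -> fresh
Step 1: SEND seq=5000 -> fresh
Step 2: DROP seq=5105 -> fresh
Step 3: SEND seq=5279 -> fresh
Step 4: SEND seq=5305 -> fresh
Step 5: SEND seq=5377 -> fresh
Step 6: SEND seq=7122 -> fresh

Answer: none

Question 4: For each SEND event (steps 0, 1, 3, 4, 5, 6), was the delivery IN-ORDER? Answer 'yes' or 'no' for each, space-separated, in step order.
Answer: yes yes no no no yes

Derivation:
Step 0: SEND seq=7000 -> in-order
Step 1: SEND seq=5000 -> in-order
Step 3: SEND seq=5279 -> out-of-order
Step 4: SEND seq=5305 -> out-of-order
Step 5: SEND seq=5377 -> out-of-order
Step 6: SEND seq=7122 -> in-order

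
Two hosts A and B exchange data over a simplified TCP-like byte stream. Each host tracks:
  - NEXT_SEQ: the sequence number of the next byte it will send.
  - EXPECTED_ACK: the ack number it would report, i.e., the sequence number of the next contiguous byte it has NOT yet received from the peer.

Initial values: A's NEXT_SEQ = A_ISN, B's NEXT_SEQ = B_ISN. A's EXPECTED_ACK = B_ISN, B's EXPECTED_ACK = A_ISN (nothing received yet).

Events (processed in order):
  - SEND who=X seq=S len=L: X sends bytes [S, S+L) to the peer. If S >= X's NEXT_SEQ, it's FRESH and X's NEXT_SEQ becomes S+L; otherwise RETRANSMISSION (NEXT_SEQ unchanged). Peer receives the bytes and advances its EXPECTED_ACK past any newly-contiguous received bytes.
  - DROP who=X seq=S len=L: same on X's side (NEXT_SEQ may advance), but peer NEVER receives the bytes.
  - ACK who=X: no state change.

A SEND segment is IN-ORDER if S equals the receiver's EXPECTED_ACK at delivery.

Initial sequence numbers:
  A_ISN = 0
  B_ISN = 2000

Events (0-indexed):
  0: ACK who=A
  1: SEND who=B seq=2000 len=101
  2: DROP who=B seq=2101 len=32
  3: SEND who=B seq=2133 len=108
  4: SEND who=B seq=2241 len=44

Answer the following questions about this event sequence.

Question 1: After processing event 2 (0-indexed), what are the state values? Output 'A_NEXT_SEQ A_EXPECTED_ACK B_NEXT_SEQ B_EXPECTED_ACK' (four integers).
After event 0: A_seq=0 A_ack=2000 B_seq=2000 B_ack=0
After event 1: A_seq=0 A_ack=2101 B_seq=2101 B_ack=0
After event 2: A_seq=0 A_ack=2101 B_seq=2133 B_ack=0

0 2101 2133 0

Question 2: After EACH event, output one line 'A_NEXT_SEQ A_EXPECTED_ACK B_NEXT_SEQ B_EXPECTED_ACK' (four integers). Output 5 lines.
0 2000 2000 0
0 2101 2101 0
0 2101 2133 0
0 2101 2241 0
0 2101 2285 0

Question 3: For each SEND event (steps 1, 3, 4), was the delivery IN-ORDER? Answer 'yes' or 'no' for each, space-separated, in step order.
Answer: yes no no

Derivation:
Step 1: SEND seq=2000 -> in-order
Step 3: SEND seq=2133 -> out-of-order
Step 4: SEND seq=2241 -> out-of-order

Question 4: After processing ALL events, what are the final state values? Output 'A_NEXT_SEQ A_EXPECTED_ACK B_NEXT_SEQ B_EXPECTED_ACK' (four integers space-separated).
Answer: 0 2101 2285 0

Derivation:
After event 0: A_seq=0 A_ack=2000 B_seq=2000 B_ack=0
After event 1: A_seq=0 A_ack=2101 B_seq=2101 B_ack=0
After event 2: A_seq=0 A_ack=2101 B_seq=2133 B_ack=0
After event 3: A_seq=0 A_ack=2101 B_seq=2241 B_ack=0
After event 4: A_seq=0 A_ack=2101 B_seq=2285 B_ack=0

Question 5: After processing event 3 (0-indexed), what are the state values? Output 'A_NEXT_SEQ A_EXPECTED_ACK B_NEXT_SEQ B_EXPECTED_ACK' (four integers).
After event 0: A_seq=0 A_ack=2000 B_seq=2000 B_ack=0
After event 1: A_seq=0 A_ack=2101 B_seq=2101 B_ack=0
After event 2: A_seq=0 A_ack=2101 B_seq=2133 B_ack=0
After event 3: A_seq=0 A_ack=2101 B_seq=2241 B_ack=0

0 2101 2241 0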